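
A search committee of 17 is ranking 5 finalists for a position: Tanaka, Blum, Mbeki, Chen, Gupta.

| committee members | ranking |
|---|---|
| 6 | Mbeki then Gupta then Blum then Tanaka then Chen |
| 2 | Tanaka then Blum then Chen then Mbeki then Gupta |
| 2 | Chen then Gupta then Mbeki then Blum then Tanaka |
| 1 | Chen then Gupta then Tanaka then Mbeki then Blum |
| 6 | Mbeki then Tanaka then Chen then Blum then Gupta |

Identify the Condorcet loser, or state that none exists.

Blum

Pairwise majorities:
Tanaka vs Blum: Tanaka is ranked higher on 2+1+6 = 9 ballots, Blum on 8. Tanaka wins 9–8.
Tanaka vs Mbeki: Mbeki, 14–3.
Tanaka vs Chen: 6+2+6 = 14 for Tanaka, 3 for Chen — Tanaka by 14–3.
Tanaka vs Gupta: Gupta wins 9–8.
Blum vs Mbeki: Mbeki, 15–2.
Blum vs Chen: Chen, 9–8.
Blum vs Gupta: Gupta, 9–8.
Mbeki vs Chen: Mbeki wins 12–5.
Mbeki vs Gupta: Mbeki is ranked higher on 6+2+6 = 14 ballots, Gupta on 3. Mbeki wins 14–3.
Chen vs Gupta: Chen preferred on 2+2+1+6 = 11 ballots; Chen wins 11–6.
Blum loses to every other candidate — it is the Condorcet loser.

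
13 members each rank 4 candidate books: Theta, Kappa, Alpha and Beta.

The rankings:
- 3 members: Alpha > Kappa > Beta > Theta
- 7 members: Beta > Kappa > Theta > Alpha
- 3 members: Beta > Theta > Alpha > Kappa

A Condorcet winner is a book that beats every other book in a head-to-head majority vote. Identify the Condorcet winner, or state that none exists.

Beta

Check each pair by majority over 13 ballots:
Theta vs Kappa: Kappa, 10–3.
Theta–Alpha: Theta 10–3.
Theta vs Beta: Beta, 13–0.
Kappa–Alpha: Kappa 7–6.
Kappa vs Beta: Beta wins 10–3.
Alpha vs Beta: Beta, 10–3.
Only Beta has no losses; Beta is the Condorcet winner.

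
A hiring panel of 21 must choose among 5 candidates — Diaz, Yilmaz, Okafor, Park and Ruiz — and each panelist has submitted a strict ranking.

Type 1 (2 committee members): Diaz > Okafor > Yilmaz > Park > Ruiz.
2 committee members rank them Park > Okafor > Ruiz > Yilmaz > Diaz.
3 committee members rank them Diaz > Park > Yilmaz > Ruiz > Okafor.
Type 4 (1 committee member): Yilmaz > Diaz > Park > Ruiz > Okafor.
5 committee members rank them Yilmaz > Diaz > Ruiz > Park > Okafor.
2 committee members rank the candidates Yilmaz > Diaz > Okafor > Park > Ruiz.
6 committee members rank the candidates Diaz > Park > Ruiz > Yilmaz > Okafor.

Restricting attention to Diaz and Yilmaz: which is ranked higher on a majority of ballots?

Diaz

Ballots ranking Diaz above Yilmaz: 2 + 3 + 6 = 11.
Ballots ranking Yilmaz above Diaz: 21 − 11 = 10.
Diaz wins the head-to-head 11–10.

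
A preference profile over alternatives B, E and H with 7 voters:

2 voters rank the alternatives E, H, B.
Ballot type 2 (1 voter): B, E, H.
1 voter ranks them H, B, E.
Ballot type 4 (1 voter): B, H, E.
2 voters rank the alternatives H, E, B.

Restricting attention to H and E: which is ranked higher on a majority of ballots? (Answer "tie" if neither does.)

Ballots ranking H above E: 1 + 1 + 2 = 4.
Ballots ranking E above H: 7 − 4 = 3.
H wins the head-to-head 4–3.

H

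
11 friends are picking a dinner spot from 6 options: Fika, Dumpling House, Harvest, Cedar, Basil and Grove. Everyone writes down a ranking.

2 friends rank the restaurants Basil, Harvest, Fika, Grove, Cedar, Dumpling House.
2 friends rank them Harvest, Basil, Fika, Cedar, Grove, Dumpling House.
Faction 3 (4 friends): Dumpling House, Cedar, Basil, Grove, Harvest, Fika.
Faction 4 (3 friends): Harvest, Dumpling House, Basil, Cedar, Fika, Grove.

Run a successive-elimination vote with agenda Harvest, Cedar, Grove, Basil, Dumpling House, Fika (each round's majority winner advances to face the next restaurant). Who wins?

Round 1: Harvest vs Cedar — 7–4, Harvest advances.
Round 2: Harvest vs Grove — 7–4, Harvest advances.
Round 3: Harvest vs Basil — 5–6, Basil advances.
Round 4: Basil vs Dumpling House — 4–7, Dumpling House advances.
Round 5: Dumpling House vs Fika — 7–4, Dumpling House advances.
The agenda winner is Dumpling House.

Dumpling House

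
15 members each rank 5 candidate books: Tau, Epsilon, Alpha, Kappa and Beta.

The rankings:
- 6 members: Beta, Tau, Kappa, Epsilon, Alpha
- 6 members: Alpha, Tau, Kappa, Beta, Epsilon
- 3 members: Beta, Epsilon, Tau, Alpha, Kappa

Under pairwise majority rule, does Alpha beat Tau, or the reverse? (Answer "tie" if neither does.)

Ballots ranking Alpha above Tau: 6.
Ballots ranking Tau above Alpha: 15 − 6 = 9.
Tau wins the head-to-head 9–6.

Tau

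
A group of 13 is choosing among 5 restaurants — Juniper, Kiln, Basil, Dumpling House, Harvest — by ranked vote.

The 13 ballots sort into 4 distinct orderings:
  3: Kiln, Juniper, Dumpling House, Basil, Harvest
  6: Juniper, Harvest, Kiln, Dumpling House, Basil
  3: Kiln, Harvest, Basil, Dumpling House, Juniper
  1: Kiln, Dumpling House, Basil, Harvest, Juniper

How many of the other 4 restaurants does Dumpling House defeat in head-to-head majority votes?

Dumpling House against each rival (13 friends):
Dumpling House vs Juniper: Dumpling House is ranked higher on 3+1 = 4 ballots, Juniper on 9. Juniper wins 9–4.
Dumpling House vs Kiln: Dumpling House preferred on 0 ballots; Kiln wins 13–0.
Dumpling House–Basil: Dumpling House 10–3.
Dumpling House vs Harvest: Harvest wins 9–4.
Dumpling House beats Basil; loses to Juniper, Kiln, Harvest — 1 pairwise win.

1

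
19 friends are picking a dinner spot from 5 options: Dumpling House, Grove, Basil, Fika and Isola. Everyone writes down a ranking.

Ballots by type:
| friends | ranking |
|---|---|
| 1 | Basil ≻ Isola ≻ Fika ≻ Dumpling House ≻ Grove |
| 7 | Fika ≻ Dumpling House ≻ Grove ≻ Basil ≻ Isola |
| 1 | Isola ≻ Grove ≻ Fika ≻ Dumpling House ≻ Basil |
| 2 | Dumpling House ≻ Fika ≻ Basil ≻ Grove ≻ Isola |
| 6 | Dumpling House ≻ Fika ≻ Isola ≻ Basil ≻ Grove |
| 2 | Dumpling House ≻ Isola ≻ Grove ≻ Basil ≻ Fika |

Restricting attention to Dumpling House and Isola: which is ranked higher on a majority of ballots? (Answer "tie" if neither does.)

Ballots ranking Dumpling House above Isola: 7 + 2 + 6 + 2 = 17.
Ballots ranking Isola above Dumpling House: 19 − 17 = 2.
Dumpling House wins the head-to-head 17–2.

Dumpling House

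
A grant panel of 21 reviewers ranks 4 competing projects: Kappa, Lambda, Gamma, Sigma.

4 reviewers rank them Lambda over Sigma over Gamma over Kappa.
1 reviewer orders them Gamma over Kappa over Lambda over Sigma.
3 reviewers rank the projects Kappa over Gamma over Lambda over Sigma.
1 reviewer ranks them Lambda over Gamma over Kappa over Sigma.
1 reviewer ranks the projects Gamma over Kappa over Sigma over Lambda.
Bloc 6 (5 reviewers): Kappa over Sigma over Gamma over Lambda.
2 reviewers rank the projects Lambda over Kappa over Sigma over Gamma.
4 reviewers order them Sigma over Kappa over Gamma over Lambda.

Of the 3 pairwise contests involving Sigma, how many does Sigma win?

1

Sigma against each rival (21 reviewers):
Sigma vs Kappa: 8 to 13, Kappa.
Sigma–Lambda: Lambda 11–10.
Sigma vs Gamma: Sigma, 15–6.
Sigma beats Gamma; loses to Kappa, Lambda — 1 pairwise win.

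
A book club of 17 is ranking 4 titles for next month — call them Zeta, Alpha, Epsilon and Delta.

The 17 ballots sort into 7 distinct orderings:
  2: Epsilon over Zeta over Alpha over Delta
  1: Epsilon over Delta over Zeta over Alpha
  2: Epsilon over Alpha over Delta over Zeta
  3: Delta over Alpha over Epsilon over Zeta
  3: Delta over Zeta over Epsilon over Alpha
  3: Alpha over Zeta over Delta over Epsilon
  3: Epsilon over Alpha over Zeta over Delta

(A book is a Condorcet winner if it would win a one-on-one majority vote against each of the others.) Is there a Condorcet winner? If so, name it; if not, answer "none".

Head-to-head results (17 members):
Zeta vs Alpha: Zeta preferred on 2+1+3 = 6 ballots; Alpha wins 11–6.
Zeta vs Epsilon: 3+3 = 6 for Zeta, 11 for Epsilon — Epsilon by 11–6.
Zeta vs Delta: 8 to 9, Delta.
Alpha vs Epsilon: Epsilon, 11–6.
Alpha vs Delta: Alpha, 10–7.
Epsilon vs Delta: 2+1+2+3 = 8 for Epsilon, 9 for Delta — Delta by 9–8.
Each book drops at least one matchup (Zeta loses to Alpha; Alpha loses to Epsilon; Epsilon loses to Delta; Delta loses to Alpha); the cycle Alpha → Delta → Epsilon → Alpha rules out a Condorcet winner.

none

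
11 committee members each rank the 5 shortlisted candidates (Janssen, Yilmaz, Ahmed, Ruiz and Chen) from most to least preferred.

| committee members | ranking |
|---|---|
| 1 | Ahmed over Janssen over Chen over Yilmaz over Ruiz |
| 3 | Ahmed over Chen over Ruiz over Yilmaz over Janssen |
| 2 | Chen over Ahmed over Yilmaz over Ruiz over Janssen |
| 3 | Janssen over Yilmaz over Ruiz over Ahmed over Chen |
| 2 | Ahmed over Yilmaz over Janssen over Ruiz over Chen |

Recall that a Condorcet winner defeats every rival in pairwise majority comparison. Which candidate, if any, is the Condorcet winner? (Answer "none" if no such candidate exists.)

Check each pair by majority over 11 ballots:
Janssen vs Yilmaz: Yilmaz wins 7–4.
Janssen vs Ahmed: Ahmed wins 8–3.
Janssen vs Ruiz: Janssen, 6–5.
Janssen–Chen: Janssen 6–5.
Yilmaz–Ahmed: Ahmed 8–3.
Yilmaz vs Ruiz: Yilmaz wins 8–3.
Yilmaz vs Chen: Chen wins 6–5.
Ahmed vs Ruiz: Ahmed, 8–3.
Ahmed–Chen: Ahmed 9–2.
Ruiz vs Chen: Chen wins 6–5.
Only Ahmed has no losses; Ahmed is the Condorcet winner.

Ahmed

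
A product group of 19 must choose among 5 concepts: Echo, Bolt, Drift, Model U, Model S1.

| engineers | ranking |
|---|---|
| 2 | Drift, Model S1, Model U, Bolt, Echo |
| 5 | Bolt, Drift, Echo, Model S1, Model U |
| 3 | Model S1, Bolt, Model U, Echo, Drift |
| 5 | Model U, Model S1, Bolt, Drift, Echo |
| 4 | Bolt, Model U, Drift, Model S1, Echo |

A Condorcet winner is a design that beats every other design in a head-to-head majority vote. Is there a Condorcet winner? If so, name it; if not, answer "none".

none

Check each pair by majority over 19 ballots:
Echo vs Bolt: Echo is ranked higher on 0 ballots, Bolt on 19. Bolt wins 19–0.
Echo vs Drift: 3 to 16, Drift.
Echo vs Model U: Echo preferred on 5 ballots; Model U wins 14–5.
Echo vs Model S1: Echo is ranked higher on 5 ballots, Model S1 on 14. Model S1 wins 14–5.
Bolt vs Drift: Bolt preferred on 5+3+5+4 = 17 ballots; Bolt wins 17–2.
Bolt vs Model U: 12 to 7, Bolt.
Bolt vs Model S1: 9 to 10, Model S1.
Drift vs Model U: Drift is ranked higher on 2+5 = 7 ballots, Model U on 12. Model U wins 12–7.
Drift vs Model S1: Drift preferred on 2+5+4 = 11 ballots; Drift wins 11–8.
Model U vs Model S1: 5+4 = 9 for Model U, 10 for Model S1 — Model S1 by 10–9.
Each design drops at least one matchup (Echo loses to Bolt; Bolt loses to Model S1; Drift loses to Bolt; Model U loses to Bolt; Model S1 loses to Drift); the cycle Bolt beats Drift beats Model S1 beats Bolt rules out a Condorcet winner.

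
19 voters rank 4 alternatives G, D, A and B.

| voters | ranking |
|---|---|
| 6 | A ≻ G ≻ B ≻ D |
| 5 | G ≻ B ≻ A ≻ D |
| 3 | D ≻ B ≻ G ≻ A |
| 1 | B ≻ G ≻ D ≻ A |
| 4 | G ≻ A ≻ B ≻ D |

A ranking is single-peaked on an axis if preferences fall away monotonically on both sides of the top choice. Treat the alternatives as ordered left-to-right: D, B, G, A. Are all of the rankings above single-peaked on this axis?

yes

Axis positions: D=1, B=2, G=3, A=4.
Faction 1 (peak A at position 4): ranking walks positions 4-3-2-1, expanding outward from the peak — single-peaked.
Faction 2 (peak G at position 3): ranking walks positions 3-2-4-1, expanding outward from the peak — single-peaked.
Faction 3 (peak D at position 1): ranking walks positions 1-2-3-4, expanding outward from the peak — single-peaked.
Faction 4 (peak B at position 2): ranking walks positions 2-3-1-4, expanding outward from the peak — single-peaked.
Faction 5 (peak G at position 3): ranking walks positions 3-4-2-1, expanding outward from the peak — single-peaked.
Every ranking is single-peaked on this axis.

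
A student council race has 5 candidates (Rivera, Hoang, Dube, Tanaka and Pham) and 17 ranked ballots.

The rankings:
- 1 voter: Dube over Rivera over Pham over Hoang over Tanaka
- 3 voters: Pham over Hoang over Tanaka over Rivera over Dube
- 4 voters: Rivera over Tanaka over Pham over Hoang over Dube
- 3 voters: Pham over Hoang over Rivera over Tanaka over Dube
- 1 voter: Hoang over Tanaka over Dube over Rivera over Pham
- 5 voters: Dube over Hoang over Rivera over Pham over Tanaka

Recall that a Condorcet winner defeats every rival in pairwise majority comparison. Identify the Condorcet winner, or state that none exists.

Pairwise majorities:
Rivera vs Hoang: Rivera preferred on 1+4 = 5 ballots; Hoang wins 12–5.
Rivera vs Dube: Rivera, 10–7.
Rivera vs Tanaka: Rivera wins 13–4.
Rivera–Pham: Rivera 11–6.
Hoang–Dube: Hoang 11–6.
Hoang vs Tanaka: Hoang, 13–4.
Hoang vs Pham: Pham, 11–6.
Dube vs Tanaka: 1+5 = 6 for Dube, 11 for Tanaka — Tanaka by 11–6.
Dube vs Pham: Pham, 10–7.
Tanaka vs Pham: Pham, 12–5.
No candidate is unbeaten: Rivera loses to Hoang; Hoang loses to Pham; Dube loses to Rivera; Tanaka loses to Rivera; Pham loses to Rivera. In particular Rivera → Pham → Hoang → Rivera is a majority cycle — no Condorcet winner exists.

none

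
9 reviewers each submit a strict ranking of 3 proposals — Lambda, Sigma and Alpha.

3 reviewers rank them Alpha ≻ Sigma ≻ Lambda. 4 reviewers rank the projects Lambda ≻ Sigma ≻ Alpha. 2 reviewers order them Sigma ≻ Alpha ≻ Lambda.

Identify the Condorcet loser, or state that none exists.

Lambda

Head-to-head results (9 reviewers):
Lambda vs Sigma: Sigma, 5–4.
Lambda vs Alpha: Alpha wins 5–4.
Sigma vs Alpha: Sigma preferred on 4+2 = 6 ballots; Sigma wins 6–3.
Lambda loses to every other project — it is the Condorcet loser.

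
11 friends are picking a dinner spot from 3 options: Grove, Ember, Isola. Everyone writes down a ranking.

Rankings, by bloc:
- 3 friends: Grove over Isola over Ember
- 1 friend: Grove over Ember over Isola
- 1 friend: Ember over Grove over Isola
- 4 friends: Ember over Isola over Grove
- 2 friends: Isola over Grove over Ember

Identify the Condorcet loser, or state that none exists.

Head-to-head results (11 friends):
Grove–Ember: Grove 6–5.
Grove vs Isola: 5 to 6, Isola.
Ember vs Isola: 6 to 5, Ember.
No restaurant is winless: Grove beats Ember; Ember beats Isola; Isola beats Grove. There is no Condorcet loser.

none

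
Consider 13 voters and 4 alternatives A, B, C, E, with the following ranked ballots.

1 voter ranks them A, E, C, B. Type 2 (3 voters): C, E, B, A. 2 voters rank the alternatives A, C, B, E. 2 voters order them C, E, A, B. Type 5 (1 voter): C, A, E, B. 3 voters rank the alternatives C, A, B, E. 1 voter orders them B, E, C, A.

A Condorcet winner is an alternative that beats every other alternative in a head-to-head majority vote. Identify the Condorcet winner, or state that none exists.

C

Check each pair by majority over 13 ballots:
A vs B: A, 9–4.
A–C: C 10–3.
A vs E: A wins 7–6.
B vs C: C, 12–1.
B–E: E 7–6.
C vs E: C wins 11–2.
C beats each of A, B, E — C is the Condorcet winner.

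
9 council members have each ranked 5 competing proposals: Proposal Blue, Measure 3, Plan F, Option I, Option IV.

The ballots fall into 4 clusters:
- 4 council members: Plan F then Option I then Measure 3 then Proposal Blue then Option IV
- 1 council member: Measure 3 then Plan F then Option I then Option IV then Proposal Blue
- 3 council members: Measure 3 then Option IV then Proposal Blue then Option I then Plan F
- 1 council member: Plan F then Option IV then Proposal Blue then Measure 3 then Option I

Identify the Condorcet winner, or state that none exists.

Plan F

Head-to-head results (9 council members):
Proposal Blue–Measure 3: Measure 3 8–1.
Proposal Blue vs Plan F: Plan F, 6–3.
Proposal Blue vs Option I: Option I wins 5–4.
Proposal Blue vs Option IV: Option IV, 5–4.
Measure 3–Plan F: Plan F 5–4.
Measure 3 vs Option I: Measure 3, 5–4.
Measure 3 vs Option IV: Measure 3, 8–1.
Plan F vs Option I: Plan F wins 6–3.
Plan F–Option IV: Plan F 6–3.
Option I–Option IV: Option I 5–4.
Plan F beats each of Proposal Blue, Measure 3, Option I, Option IV — Plan F is the Condorcet winner.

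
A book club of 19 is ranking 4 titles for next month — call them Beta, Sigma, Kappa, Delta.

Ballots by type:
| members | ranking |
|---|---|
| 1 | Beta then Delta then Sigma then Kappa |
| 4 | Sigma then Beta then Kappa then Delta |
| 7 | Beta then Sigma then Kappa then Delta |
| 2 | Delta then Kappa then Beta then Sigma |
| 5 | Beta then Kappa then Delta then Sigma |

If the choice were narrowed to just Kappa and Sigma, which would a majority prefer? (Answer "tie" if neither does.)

Sigma

Ballots ranking Kappa above Sigma: 2 + 5 = 7.
Ballots ranking Sigma above Kappa: 19 − 7 = 12.
Sigma wins the head-to-head 12–7.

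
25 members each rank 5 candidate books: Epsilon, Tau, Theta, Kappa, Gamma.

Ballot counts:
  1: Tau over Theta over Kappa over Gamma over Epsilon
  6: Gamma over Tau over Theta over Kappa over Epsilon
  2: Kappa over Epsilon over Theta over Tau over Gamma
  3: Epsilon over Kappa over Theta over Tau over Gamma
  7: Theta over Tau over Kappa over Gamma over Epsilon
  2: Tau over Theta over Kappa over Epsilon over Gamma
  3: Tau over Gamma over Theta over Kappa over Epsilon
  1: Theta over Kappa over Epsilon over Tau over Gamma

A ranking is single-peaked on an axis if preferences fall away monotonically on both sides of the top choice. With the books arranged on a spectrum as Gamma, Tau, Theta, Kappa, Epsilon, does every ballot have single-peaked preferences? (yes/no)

yes

Axis positions: Gamma=1, Tau=2, Theta=3, Kappa=4, Epsilon=5.
Cluster 1 (peak Tau at position 2): ranking walks positions 2-3-4-1-5, expanding outward from the peak — single-peaked.
Cluster 2 (peak Gamma at position 1): ranking walks positions 1-2-3-4-5, expanding outward from the peak — single-peaked.
Cluster 3 (peak Kappa at position 4): ranking walks positions 4-5-3-2-1, expanding outward from the peak — single-peaked.
Cluster 4 (peak Epsilon at position 5): ranking walks positions 5-4-3-2-1, expanding outward from the peak — single-peaked.
Cluster 5 (peak Theta at position 3): ranking walks positions 3-2-4-1-5, expanding outward from the peak — single-peaked.
Cluster 6 (peak Tau at position 2): ranking walks positions 2-3-4-5-1, expanding outward from the peak — single-peaked.
Cluster 7 (peak Tau at position 2): ranking walks positions 2-1-3-4-5, expanding outward from the peak — single-peaked.
Cluster 8 (peak Theta at position 3): ranking walks positions 3-4-5-2-1, expanding outward from the peak — single-peaked.
Every ranking is single-peaked on this axis.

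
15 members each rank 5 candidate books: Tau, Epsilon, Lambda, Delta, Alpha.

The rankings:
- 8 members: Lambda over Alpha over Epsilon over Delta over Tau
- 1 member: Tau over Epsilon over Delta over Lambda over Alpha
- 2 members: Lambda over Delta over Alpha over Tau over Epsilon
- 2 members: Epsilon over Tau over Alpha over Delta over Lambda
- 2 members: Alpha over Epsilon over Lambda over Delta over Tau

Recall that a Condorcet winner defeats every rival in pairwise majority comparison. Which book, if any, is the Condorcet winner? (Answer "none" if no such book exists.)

Head-to-head results (15 members):
Tau vs Epsilon: Tau is ranked higher on 1+2 = 3 ballots, Epsilon on 12. Epsilon wins 12–3.
Tau vs Lambda: Lambda wins 12–3.
Tau vs Delta: Tau is ranked higher on 1+2 = 3 ballots, Delta on 12. Delta wins 12–3.
Tau–Alpha: Alpha 12–3.
Epsilon vs Lambda: Lambda wins 10–5.
Epsilon vs Delta: Epsilon is ranked higher on 8+1+2+2 = 13 ballots, Delta on 2. Epsilon wins 13–2.
Epsilon vs Alpha: Alpha wins 12–3.
Lambda–Delta: Lambda 12–3.
Lambda vs Alpha: 11 to 4, Lambda.
Delta vs Alpha: 1+2 = 3 for Delta, 12 for Alpha — Alpha by 12–3.
Lambda defeats every rival head-to-head and is the Condorcet winner.

Lambda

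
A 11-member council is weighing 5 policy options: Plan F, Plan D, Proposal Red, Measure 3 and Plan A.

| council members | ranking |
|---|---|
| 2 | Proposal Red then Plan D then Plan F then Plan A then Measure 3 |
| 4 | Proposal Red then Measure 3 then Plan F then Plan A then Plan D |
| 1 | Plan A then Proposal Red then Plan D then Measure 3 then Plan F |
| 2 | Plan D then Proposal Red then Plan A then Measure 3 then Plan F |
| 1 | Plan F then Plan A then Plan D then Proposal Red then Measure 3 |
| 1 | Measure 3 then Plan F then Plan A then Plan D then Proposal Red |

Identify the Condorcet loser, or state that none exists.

none

Pairwise majorities:
Plan F vs Plan D: Plan F, 6–5.
Plan F vs Proposal Red: 2 to 9, Proposal Red.
Plan F vs Measure 3: Measure 3, 8–3.
Plan F vs Plan A: Plan F is ranked higher on 2+4+1+1 = 8 ballots, Plan A on 3. Plan F wins 8–3.
Plan D vs Proposal Red: Proposal Red, 7–4.
Plan D vs Measure 3: 2+1+2+1 = 6 for Plan D, 5 for Measure 3 — Plan D by 6–5.
Plan D vs Plan A: 4 to 7, Plan A.
Proposal Red vs Measure 3: 10 to 1, Proposal Red.
Proposal Red vs Plan A: 2+4+2 = 8 for Proposal Red, 3 for Plan A — Proposal Red by 8–3.
Measure 3 vs Plan A: 4+1 = 5 for Measure 3, 6 for Plan A — Plan A by 6–5.
No option is winless: Plan F beats Plan D; Plan D beats Measure 3; Proposal Red beats Plan F; Measure 3 beats Plan F; Plan A beats Plan D. There is no Condorcet loser.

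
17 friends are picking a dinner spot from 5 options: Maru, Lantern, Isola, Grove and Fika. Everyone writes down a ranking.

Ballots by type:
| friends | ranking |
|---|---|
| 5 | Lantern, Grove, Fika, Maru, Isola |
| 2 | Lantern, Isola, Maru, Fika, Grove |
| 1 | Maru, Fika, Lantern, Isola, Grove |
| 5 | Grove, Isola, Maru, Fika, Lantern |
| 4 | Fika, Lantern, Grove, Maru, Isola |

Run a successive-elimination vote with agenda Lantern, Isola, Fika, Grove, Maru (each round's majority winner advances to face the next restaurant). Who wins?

Round 1: Lantern vs Isola — 12–5, Lantern advances.
Round 2: Lantern vs Fika — 7–10, Fika advances.
Round 3: Fika vs Grove — 7–10, Grove advances.
Round 4: Grove vs Maru — 14–3, Grove advances.
The agenda winner is Grove.

Grove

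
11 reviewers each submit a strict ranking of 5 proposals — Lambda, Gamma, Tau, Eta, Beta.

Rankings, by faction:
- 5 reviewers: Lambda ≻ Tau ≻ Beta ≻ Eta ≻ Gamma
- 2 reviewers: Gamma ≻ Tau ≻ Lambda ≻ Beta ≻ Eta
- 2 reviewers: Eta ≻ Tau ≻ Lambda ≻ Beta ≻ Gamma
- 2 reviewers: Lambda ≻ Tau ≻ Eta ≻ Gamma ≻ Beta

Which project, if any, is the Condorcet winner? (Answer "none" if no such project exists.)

Pairwise majorities:
Lambda vs Gamma: Lambda, 9–2.
Lambda–Tau: Lambda 7–4.
Lambda vs Eta: Lambda, 9–2.
Lambda vs Beta: Lambda wins 11–0.
Gamma–Tau: Tau 9–2.
Gamma vs Eta: Eta wins 9–2.
Gamma vs Beta: Beta wins 7–4.
Tau–Eta: Tau 9–2.
Tau–Beta: Tau 11–0.
Eta vs Beta: Beta, 7–4.
Lambda defeats every rival head-to-head and is the Condorcet winner.

Lambda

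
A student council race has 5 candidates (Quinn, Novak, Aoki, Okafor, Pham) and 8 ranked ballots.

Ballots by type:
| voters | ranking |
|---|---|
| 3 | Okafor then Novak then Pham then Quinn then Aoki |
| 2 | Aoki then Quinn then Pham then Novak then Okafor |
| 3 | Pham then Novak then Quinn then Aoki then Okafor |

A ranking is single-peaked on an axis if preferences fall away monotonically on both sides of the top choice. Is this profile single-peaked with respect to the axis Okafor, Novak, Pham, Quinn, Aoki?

Axis positions: Okafor=1, Novak=2, Pham=3, Quinn=4, Aoki=5.
Type 1 (peak Okafor at position 1): ranking walks positions 1-2-3-4-5, expanding outward from the peak — single-peaked.
Type 2 (peak Aoki at position 5): ranking walks positions 5-4-3-2-1, expanding outward from the peak — single-peaked.
Type 3 (peak Pham at position 3): ranking walks positions 3-2-4-5-1, expanding outward from the peak — single-peaked.
Every ranking is single-peaked on this axis.

yes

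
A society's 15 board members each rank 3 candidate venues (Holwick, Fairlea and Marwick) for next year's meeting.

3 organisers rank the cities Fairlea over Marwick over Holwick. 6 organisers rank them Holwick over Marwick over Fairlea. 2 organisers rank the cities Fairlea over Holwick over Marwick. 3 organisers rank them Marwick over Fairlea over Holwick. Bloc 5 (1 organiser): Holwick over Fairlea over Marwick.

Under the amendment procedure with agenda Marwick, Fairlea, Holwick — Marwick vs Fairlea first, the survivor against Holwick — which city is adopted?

Holwick

Round 1: Marwick vs Fairlea — 9–6, Marwick advances.
Round 2: Marwick vs Holwick — 6–9, Holwick advances.
The agenda winner is Holwick.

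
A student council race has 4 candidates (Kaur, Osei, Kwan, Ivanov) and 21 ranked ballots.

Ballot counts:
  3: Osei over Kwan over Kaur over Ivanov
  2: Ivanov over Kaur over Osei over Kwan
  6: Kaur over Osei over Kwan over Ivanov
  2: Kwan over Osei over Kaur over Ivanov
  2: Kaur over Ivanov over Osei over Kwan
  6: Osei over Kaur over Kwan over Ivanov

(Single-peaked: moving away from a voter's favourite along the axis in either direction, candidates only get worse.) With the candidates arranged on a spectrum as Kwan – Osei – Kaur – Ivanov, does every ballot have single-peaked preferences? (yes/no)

yes

Axis positions: Kwan=1, Osei=2, Kaur=3, Ivanov=4.
Type 1 (peak Osei at position 2): ranking walks positions 2-1-3-4, expanding outward from the peak — single-peaked.
Type 2 (peak Ivanov at position 4): ranking walks positions 4-3-2-1, expanding outward from the peak — single-peaked.
Type 3 (peak Kaur at position 3): ranking walks positions 3-2-1-4, expanding outward from the peak — single-peaked.
Type 4 (peak Kwan at position 1): ranking walks positions 1-2-3-4, expanding outward from the peak — single-peaked.
Type 5 (peak Kaur at position 3): ranking walks positions 3-4-2-1, expanding outward from the peak — single-peaked.
Type 6 (peak Osei at position 2): ranking walks positions 2-3-1-4, expanding outward from the peak — single-peaked.
Every ranking is single-peaked on this axis.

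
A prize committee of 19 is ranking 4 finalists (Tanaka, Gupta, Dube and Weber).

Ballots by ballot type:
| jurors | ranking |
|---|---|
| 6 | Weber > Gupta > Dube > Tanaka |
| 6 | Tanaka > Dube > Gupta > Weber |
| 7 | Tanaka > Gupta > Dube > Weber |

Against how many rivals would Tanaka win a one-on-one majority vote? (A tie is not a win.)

Tanaka against each rival (19 jurors):
Tanaka vs Gupta: 13 to 6, Tanaka.
Tanaka vs Dube: Tanaka preferred on 6+7 = 13 ballots; Tanaka wins 13–6.
Tanaka vs Weber: 6+7 = 13 for Tanaka, 6 for Weber — Tanaka by 13–6.
Tanaka beats Gupta, Dube, Weber — 3 pairwise wins.

3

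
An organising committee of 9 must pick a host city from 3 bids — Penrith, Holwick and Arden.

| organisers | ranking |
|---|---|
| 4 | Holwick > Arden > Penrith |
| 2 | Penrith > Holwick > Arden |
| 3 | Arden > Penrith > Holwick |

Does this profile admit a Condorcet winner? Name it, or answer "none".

none

Check each pair by majority over 9 ballots:
Penrith vs Holwick: Penrith is ranked higher on 2+3 = 5 ballots, Holwick on 4. Penrith wins 5–4.
Penrith vs Arden: Penrith is ranked higher on 2 ballots, Arden on 7. Arden wins 7–2.
Holwick vs Arden: 4+2 = 6 for Holwick, 3 for Arden — Holwick by 6–3.
Each city drops at least one matchup (Penrith loses to Arden; Holwick loses to Penrith; Arden loses to Holwick); the cycle Penrith > Holwick > Arden > Penrith rules out a Condorcet winner.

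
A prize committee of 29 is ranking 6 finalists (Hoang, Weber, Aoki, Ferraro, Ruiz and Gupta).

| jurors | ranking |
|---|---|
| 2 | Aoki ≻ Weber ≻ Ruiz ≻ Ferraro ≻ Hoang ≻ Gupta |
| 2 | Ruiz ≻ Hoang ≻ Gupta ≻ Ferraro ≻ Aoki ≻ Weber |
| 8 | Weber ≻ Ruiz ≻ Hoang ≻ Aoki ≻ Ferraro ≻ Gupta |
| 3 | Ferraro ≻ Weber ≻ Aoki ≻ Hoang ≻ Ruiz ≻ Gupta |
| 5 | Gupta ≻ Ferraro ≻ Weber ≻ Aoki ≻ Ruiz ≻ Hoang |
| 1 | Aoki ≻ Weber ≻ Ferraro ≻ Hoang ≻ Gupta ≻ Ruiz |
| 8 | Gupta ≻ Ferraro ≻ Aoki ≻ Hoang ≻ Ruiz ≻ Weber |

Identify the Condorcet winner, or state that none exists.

Pairwise majorities:
Hoang vs Weber: Hoang is ranked higher on 2+8 = 10 ballots, Weber on 19. Weber wins 19–10.
Hoang vs Aoki: Hoang is ranked higher on 2+8 = 10 ballots, Aoki on 19. Aoki wins 19–10.
Hoang vs Ferraro: 2+8 = 10 for Hoang, 19 for Ferraro — Ferraro by 19–10.
Hoang vs Ruiz: Hoang preferred on 3+1+8 = 12 ballots; Ruiz wins 17–12.
Hoang vs Gupta: Hoang preferred on 2+2+8+3+1 = 16 ballots; Hoang wins 16–13.
Weber vs Aoki: 16 to 13, Weber.
Weber vs Ferraro: 2+8+1 = 11 for Weber, 18 for Ferraro — Ferraro by 18–11.
Weber vs Ruiz: Weber preferred on 2+8+3+5+1 = 19 ballots; Weber wins 19–10.
Weber vs Gupta: 14 to 15, Gupta.
Aoki vs Ferraro: 11 to 18, Ferraro.
Aoki vs Ruiz: 19 to 10, Aoki.
Aoki vs Gupta: Aoki preferred on 2+8+3+1 = 14 ballots; Gupta wins 15–14.
Ferraro vs Ruiz: Ferraro preferred on 3+5+1+8 = 17 ballots; Ferraro wins 17–12.
Ferraro vs Gupta: Ferraro preferred on 2+8+3+1 = 14 ballots; Gupta wins 15–14.
Ruiz vs Gupta: 15 to 14, Ruiz.
Every nominee loses at least once (Hoang loses to Weber; Weber loses to Ferraro; Aoki loses to Weber; Ferraro loses to Gupta; Ruiz loses to Weber; Gupta loses to Hoang). The majority relation contains the cycle Hoang beats Gupta beats Weber beats Hoang, so there is no Condorcet winner.

none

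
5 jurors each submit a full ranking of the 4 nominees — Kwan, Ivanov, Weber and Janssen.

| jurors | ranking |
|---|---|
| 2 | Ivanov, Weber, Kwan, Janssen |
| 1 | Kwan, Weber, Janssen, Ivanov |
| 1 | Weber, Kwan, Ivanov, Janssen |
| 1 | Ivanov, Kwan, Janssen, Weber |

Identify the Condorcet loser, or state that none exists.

Head-to-head results (5 jurors):
Kwan–Ivanov: Ivanov 3–2.
Kwan vs Weber: Weber wins 3–2.
Kwan–Janssen: Kwan 5–0.
Ivanov–Weber: Ivanov 3–2.
Ivanov vs Janssen: Ivanov preferred on 2+1+1 = 4 ballots; Ivanov wins 4–1.
Weber vs Janssen: Weber preferred on 2+1+1 = 4 ballots; Weber wins 4–1.
Janssen loses to every other nominee — it is the Condorcet loser.

Janssen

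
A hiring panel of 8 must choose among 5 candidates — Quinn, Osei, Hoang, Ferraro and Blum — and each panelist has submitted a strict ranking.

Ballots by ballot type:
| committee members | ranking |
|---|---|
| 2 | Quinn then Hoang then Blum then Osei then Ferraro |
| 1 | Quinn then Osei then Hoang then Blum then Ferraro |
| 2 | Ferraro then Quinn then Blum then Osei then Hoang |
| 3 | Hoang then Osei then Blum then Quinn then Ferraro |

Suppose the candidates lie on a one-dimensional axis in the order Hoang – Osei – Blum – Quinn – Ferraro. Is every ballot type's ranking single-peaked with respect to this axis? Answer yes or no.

no

Axis positions: Hoang=1, Osei=2, Blum=3, Quinn=4, Ferraro=5.
Ballot type 1: ranking walks positions 4-1-3-2-5; Hoang is ranked above Blum even though Blum lies between Hoang and the peak Quinn on the axis — preferences dip and rise again. Not single-peaked.
Ballot type 2: ranking walks positions 4-2-1-3-5; Osei is ranked above Blum even though Blum lies between Osei and the peak Quinn on the axis — preferences dip and rise again. Not single-peaked.
Ballot type 3 (peak Ferraro at position 5): ranking walks positions 5-4-3-2-1, expanding outward from the peak — single-peaked.
Ballot type 4 (peak Hoang at position 1): ranking walks positions 1-2-3-4-5, expanding outward from the peak — single-peaked.
Ballot type 1 violates single-peakedness, so the profile is not single-peaked on this axis.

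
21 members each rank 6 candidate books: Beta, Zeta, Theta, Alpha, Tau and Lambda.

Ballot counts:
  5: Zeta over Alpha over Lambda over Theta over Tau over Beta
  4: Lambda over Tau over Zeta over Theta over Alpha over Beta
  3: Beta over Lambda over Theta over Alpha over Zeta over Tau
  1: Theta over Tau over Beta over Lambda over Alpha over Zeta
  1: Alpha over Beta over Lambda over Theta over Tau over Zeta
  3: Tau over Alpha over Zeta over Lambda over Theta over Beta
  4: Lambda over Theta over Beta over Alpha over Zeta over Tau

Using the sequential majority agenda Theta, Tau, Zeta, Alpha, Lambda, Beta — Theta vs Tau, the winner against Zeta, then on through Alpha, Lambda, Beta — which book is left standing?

Round 1: Theta vs Tau — 14–7, Theta advances.
Round 2: Theta vs Zeta — 9–12, Zeta advances.
Round 3: Zeta vs Alpha — 9–12, Alpha advances.
Round 4: Alpha vs Lambda — 9–12, Lambda advances.
Round 5: Lambda vs Beta — 16–5, Lambda advances.
The agenda winner is Lambda.

Lambda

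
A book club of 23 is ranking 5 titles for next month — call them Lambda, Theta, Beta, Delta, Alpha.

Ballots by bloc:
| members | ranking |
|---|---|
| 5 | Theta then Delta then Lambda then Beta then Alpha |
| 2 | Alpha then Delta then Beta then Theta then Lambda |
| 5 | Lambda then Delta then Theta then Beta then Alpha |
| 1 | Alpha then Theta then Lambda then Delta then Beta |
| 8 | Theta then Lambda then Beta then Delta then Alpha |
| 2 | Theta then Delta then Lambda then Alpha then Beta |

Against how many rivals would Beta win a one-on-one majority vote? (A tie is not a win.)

Beta against each rival (23 members):
Beta vs Lambda: Beta is ranked higher on 2 ballots, Lambda on 21. Lambda wins 21–2.
Beta–Theta: Theta 21–2.
Beta vs Delta: Beta preferred on 8 ballots; Delta wins 15–8.
Beta vs Alpha: Beta wins 18–5.
Beta beats Alpha; loses to Lambda, Theta, Delta — 1 pairwise win.

1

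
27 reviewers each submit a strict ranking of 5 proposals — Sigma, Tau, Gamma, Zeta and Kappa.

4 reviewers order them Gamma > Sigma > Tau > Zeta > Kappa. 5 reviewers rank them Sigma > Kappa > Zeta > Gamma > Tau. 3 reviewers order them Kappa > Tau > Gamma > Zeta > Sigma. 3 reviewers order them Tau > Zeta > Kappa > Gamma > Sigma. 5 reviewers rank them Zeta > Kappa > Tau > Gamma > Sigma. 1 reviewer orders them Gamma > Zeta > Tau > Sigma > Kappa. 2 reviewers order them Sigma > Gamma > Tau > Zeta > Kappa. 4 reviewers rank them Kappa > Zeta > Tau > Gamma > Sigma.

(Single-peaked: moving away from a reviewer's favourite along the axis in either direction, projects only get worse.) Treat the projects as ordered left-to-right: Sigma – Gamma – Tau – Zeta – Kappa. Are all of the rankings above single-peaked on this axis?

no

Axis positions: Sigma=1, Gamma=2, Tau=3, Zeta=4, Kappa=5.
Cluster 1 (peak Gamma at position 2): ranking walks positions 2-1-3-4-5, expanding outward from the peak — single-peaked.
Cluster 2: ranking walks positions 1-5-4-2-3; Kappa is ranked above Gamma even though Gamma lies between Kappa and the peak Sigma on the axis — preferences dip and rise again. Not single-peaked.
Cluster 3: ranking walks positions 5-3-2-4-1; Tau is ranked above Zeta even though Zeta lies between Tau and the peak Kappa on the axis — preferences dip and rise again. Not single-peaked.
Cluster 4 (peak Tau at position 3): ranking walks positions 3-4-5-2-1, expanding outward from the peak — single-peaked.
Cluster 5 (peak Zeta at position 4): ranking walks positions 4-5-3-2-1, expanding outward from the peak — single-peaked.
Cluster 6: ranking walks positions 2-4-3-1-5; Zeta is ranked above Tau even though Tau lies between Zeta and the peak Gamma on the axis — preferences dip and rise again. Not single-peaked.
Cluster 7 (peak Sigma at position 1): ranking walks positions 1-2-3-4-5, expanding outward from the peak — single-peaked.
Cluster 8 (peak Kappa at position 5): ranking walks positions 5-4-3-2-1, expanding outward from the peak — single-peaked.
Cluster 2 violates single-peakedness, so the profile is not single-peaked on this axis.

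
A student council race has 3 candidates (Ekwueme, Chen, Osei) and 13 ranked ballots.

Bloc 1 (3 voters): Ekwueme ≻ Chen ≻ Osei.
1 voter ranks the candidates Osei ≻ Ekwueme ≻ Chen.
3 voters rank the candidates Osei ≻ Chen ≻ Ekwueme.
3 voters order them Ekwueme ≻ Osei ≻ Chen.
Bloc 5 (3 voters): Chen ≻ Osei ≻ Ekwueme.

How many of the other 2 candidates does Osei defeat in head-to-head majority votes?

Osei against each rival (13 voters):
Osei vs Ekwueme: 7 to 6, Osei.
Osei vs Chen: Osei wins 7–6.
Osei beats Ekwueme, Chen — 2 pairwise wins.

2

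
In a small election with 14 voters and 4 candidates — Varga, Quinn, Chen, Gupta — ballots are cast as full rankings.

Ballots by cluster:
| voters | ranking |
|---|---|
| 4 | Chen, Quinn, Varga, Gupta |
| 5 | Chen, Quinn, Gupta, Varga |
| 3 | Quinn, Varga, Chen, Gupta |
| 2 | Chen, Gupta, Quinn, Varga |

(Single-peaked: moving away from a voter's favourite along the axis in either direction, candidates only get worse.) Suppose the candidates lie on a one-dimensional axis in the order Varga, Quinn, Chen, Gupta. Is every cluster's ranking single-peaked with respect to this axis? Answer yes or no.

Axis positions: Varga=1, Quinn=2, Chen=3, Gupta=4.
Cluster 1 (peak Chen at position 3): ranking walks positions 3-2-1-4, expanding outward from the peak — single-peaked.
Cluster 2 (peak Chen at position 3): ranking walks positions 3-2-4-1, expanding outward from the peak — single-peaked.
Cluster 3 (peak Quinn at position 2): ranking walks positions 2-1-3-4, expanding outward from the peak — single-peaked.
Cluster 4 (peak Chen at position 3): ranking walks positions 3-4-2-1, expanding outward from the peak — single-peaked.
Every ranking is single-peaked on this axis.

yes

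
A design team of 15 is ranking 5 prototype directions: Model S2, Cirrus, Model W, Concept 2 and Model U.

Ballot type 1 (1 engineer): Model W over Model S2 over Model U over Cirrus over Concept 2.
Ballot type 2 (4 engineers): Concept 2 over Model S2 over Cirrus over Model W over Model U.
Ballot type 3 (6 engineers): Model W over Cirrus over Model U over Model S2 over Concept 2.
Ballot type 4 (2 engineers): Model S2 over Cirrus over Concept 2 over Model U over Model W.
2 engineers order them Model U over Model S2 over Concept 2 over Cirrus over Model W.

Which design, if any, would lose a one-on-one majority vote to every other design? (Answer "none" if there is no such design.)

Head-to-head results (15 engineers):
Model S2 vs Cirrus: Model S2 wins 9–6.
Model S2 vs Model W: Model S2 wins 8–7.
Model S2 vs Concept 2: 11 to 4, Model S2.
Model S2 vs Model U: Model U, 8–7.
Cirrus vs Model W: Cirrus is ranked higher on 4+2+2 = 8 ballots, Model W on 7. Cirrus wins 8–7.
Cirrus vs Concept 2: Cirrus preferred on 1+6+2 = 9 ballots; Cirrus wins 9–6.
Cirrus vs Model U: Cirrus, 12–3.
Model W vs Concept 2: 1+6 = 7 for Model W, 8 for Concept 2 — Concept 2 by 8–7.
Model W vs Model U: Model W wins 11–4.
Concept 2 vs Model U: 4+2 = 6 for Concept 2, 9 for Model U — Model U by 9–6.
Each design has at least one pairwise win (Model S2 beats Cirrus; Cirrus beats Model W; Model W beats Model U; Concept 2 beats Model W; Model U beats Model S2) — no Condorcet loser.

none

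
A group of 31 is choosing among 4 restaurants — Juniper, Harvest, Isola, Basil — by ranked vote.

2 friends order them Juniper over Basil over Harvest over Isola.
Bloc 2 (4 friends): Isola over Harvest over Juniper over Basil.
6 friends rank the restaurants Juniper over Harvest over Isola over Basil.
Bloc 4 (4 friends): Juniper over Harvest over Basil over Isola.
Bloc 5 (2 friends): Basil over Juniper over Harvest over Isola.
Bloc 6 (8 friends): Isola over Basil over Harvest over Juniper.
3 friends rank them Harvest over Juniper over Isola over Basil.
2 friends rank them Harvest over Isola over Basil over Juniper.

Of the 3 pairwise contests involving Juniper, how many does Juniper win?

Juniper against each rival (31 friends):
Juniper vs Harvest: Juniper is ranked higher on 2+6+4+2 = 14 ballots, Harvest on 17. Harvest wins 17–14.
Juniper vs Isola: 2+6+4+2+3 = 17 for Juniper, 14 for Isola — Juniper by 17–14.
Juniper vs Basil: Juniper wins 19–12.
Juniper beats Isola, Basil; loses to Harvest — 2 pairwise wins.

2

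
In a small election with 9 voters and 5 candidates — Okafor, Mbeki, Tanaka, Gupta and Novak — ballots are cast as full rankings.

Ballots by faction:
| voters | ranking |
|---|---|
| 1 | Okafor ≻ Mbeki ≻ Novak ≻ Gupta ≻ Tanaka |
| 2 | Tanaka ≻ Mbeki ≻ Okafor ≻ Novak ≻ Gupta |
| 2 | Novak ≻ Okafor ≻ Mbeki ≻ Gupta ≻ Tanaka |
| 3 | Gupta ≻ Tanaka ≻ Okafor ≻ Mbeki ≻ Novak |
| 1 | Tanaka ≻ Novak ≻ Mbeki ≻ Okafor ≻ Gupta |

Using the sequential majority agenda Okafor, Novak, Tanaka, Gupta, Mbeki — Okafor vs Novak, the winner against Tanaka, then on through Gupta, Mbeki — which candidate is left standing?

Round 1: Okafor vs Novak — 6–3, Okafor advances.
Round 2: Okafor vs Tanaka — 3–6, Tanaka advances.
Round 3: Tanaka vs Gupta — 3–6, Gupta advances.
Round 4: Gupta vs Mbeki — 3–6, Mbeki advances.
Mbeki survives the agenda.

Mbeki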